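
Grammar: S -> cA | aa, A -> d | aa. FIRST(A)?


Per alternative of A: FIRST(d) = {d}; FIRST(aa) = {a}
FIRST(A) = {a, d}


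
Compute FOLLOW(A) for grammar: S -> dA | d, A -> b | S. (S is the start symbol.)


$ ∈ FOLLOW(S). For each A -> αBβ: add FIRST(β)\{ε} to FOLLOW(B); if β nullable, add FOLLOW(A).
FOLLOW(A) = {$}


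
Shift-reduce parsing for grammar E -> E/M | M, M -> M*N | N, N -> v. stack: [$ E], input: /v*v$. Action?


shift '/' to continue E -> E/M
Action: shift


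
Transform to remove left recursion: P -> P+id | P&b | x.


Left-recursive alternatives: P+id, P&b; non-recursive: x
Introduce P': P -> xP', P' -> +idP' | &bP' | ε


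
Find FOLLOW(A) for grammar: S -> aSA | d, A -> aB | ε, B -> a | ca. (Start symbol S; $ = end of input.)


$ ∈ FOLLOW(S). For each A -> αBβ: add FIRST(β)\{ε} to FOLLOW(B); if β nullable, add FOLLOW(A).
FOLLOW(A) = {$, a}


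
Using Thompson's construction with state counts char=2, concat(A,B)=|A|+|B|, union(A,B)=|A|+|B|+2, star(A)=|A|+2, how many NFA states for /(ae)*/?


Syntax tree has 2 char leaf(s), 0 union(s), 1 star(s)
chars contribute 2×2 = 4; each union adds +2; each star adds +2
Total: 4 + 0 + 2 = 6 states


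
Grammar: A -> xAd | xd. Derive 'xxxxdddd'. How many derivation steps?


Derivation: A => xAd => xxAdd => xxxAddd => xxxxdddd
Steps: 4


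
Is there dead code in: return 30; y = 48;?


statement follows a return and is unreachable
Dead: 'y = 48'


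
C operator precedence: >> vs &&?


'>>' is shift (level 8); '&&' is logical AND (level 2)
Higher level binds tighter
'>>' has higher precedence than '&&'


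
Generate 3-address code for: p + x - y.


Break into single-operator statements:
t1 = p + x
t2 = t1 - y


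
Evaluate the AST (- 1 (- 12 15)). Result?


Evaluate inner: (- 12 15) = -3
Evaluate root: (- 1 -3) = 4
Result: 4


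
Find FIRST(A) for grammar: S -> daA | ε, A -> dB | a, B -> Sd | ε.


Per alternative of A: FIRST(dB) = {d}; FIRST(a) = {a}
FIRST(A) = {a, d}


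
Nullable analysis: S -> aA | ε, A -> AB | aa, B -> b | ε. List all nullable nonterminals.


A nonterminal is nullable iff some alternative derives ε (directly, or every symbol in it is nullable)
Nullable: {B, S}


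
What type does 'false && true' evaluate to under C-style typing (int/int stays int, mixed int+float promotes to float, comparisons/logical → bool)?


Operand types: bool && bool
Rule: logical operators take bool operands and yield bool
Result type: bool


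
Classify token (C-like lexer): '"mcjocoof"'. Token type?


Pattern: double-quoted sequence
Type: STRING_LITERAL


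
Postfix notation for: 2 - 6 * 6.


* has higher precedence, evaluate 6*6 first
Postfix: 2 6 6 * -


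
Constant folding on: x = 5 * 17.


5 * 17 = 85 at compile time
Optimized: x = 85


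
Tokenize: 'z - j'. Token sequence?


Scan left to right, longest-match per lexeme
Tokens: ID(z), OP(-), ID(j)


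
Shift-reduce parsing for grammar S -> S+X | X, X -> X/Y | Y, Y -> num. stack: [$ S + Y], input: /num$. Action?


'Y' (not preceded by X/) is the handle for X -> Y
Action: reduce (X -> Y)


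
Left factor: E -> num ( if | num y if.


Common prefix: 'num'
Factored: E -> num E', E' -> ( if | y if


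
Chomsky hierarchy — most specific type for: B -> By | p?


Left-linear: every RHS is a terminal or one nonterminal followed by a terminal
Classification: Type 3 (Regular)


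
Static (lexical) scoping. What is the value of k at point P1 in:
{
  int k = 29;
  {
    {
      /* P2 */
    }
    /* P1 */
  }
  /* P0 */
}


P1's block does not declare k; resolves to the enclosing declaration at depth 0
k = 29


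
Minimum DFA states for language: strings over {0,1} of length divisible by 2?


Track length mod 2: states 0..1, accept at 0
Minimal DFA: 2 states


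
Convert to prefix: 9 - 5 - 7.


left-to-right (same/higher precedence on left): tree is (- (- 9 5) 7)
Prefix: - - 9 5 7


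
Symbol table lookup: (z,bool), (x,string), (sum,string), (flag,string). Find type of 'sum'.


Lookup 'sum' → type string


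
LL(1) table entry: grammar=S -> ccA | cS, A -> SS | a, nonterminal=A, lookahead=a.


For [A, a]: 'a' ∈ FIRST(a)
Entry: A -> a


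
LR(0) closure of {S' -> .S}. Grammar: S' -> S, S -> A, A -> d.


Start: S' -> .S
For each item with dot before a nonterminal B, add B -> .γ for every B-production
Closure: [S' -> .S, S -> .A, A -> .d]


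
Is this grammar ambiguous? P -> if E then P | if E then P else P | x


dangling else: 'if E then if E then x else x' parses two ways
Ambiguous


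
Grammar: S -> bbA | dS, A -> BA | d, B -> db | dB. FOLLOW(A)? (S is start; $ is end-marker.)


$ ∈ FOLLOW(S). For each A -> αBβ: add FIRST(β)\{ε} to FOLLOW(B); if β nullable, add FOLLOW(A).
FOLLOW(A) = {$}


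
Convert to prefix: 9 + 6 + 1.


left-to-right (same/higher precedence on left): tree is (+ (+ 9 6) 1)
Prefix: + + 9 6 1


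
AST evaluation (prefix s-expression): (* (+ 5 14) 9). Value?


Evaluate inner: (+ 5 14) = 19
Evaluate root: (* 19 9) = 171
Result: 171


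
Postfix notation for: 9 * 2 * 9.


Left to right (same or higher precedence on left)
Postfix: 9 2 * 9 *


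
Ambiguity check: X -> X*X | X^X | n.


'n*n^n' has two parse trees (no precedence encoded between * and ^)
Ambiguous


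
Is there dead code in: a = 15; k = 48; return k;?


a is assigned but never read
Dead: 'a = 15'


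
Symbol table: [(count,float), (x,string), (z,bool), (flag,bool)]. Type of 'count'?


Lookup 'count' → type float


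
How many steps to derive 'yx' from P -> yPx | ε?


Derivation: P => yPx => yx
Steps: 2


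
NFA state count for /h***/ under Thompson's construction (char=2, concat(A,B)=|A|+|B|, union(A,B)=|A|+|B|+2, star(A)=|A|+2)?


Syntax tree has 1 char leaf(s), 0 union(s), 3 star(s)
chars contribute 1×2 = 2; each union adds +2; each star adds +2
Total: 2 + 0 + 6 = 8 states


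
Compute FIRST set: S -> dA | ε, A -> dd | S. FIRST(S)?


Per alternative of S: FIRST(dA) = {d}; FIRST(ε) = {ε}
FIRST(S) = {d, ε}


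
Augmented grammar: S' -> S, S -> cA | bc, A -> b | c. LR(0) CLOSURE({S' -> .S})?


Start: S' -> .S
For each item with dot before a nonterminal B, add B -> .γ for every B-production
Closure: [S' -> .S, S -> .cA, S -> .bc]


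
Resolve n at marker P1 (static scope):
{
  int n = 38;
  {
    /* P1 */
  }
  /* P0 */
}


P1's block does not declare n; resolves to the enclosing declaration at depth 0
n = 38


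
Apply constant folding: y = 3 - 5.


3 - 5 = -2 at compile time
Optimized: y = -2


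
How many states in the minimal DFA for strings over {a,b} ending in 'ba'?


Track the longest suffix of input matching a prefix of 'ba': 3 classes (prefixes of length 0..2)
Minimal DFA: 3 states


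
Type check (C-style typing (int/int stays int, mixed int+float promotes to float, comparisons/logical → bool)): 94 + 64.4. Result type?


Operand types: int + float
Rule: mixed int/float promotes to float; int/int stays int
Result type: float


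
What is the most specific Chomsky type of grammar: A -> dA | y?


Right-linear: every RHS is a terminal or a terminal followed by one nonterminal
Classification: Type 3 (Regular)


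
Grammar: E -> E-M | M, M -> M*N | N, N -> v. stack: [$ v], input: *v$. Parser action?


'v' on top is the handle for N -> v
Action: reduce (N -> v)


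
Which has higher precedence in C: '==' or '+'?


'+' is additive (level 9); '==' is equality (level 6)
Higher level binds tighter
'+' has higher precedence than '=='


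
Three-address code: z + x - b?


Break into single-operator statements:
t1 = z + x
t2 = t1 - b


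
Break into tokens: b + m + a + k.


Scan left to right, longest-match per lexeme
Tokens: ID(b), OP(+), ID(m), OP(+), ID(a), OP(+), ID(k)


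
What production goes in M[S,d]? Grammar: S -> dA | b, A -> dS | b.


For [S, d]: 'd' ∈ FIRST(dA)
Entry: S -> dA


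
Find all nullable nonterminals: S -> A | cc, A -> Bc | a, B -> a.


A nonterminal is nullable iff some alternative derives ε (directly, or every symbol in it is nullable)
Nullable: {}


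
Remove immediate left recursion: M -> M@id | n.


Left-recursive alternatives: M@id; non-recursive: n
Introduce M': M -> nM', M' -> @idM' | ε


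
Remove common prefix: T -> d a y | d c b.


Common prefix: 'd'
Factored: T -> d T', T' -> a y | c b


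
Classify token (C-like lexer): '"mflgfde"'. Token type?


Pattern: double-quoted sequence
Type: STRING_LITERAL


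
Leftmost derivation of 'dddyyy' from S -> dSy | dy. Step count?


Derivation: S => dSy => ddSyy => dddyyy
Steps: 3


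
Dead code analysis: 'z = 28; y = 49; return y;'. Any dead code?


z is assigned but never read
Dead: 'z = 28'


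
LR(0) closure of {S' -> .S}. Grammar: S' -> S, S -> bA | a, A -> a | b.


Start: S' -> .S
For each item with dot before a nonterminal B, add B -> .γ for every B-production
Closure: [S' -> .S, S -> .bA, S -> .a]


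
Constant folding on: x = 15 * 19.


15 * 19 = 285 at compile time
Optimized: x = 285


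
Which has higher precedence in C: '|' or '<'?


'<' is relational (level 7); '|' is bitwise OR (level 3)
Higher level binds tighter
'<' has higher precedence than '|'


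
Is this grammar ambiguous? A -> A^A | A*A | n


'n^n*n' has two parse trees (no precedence encoded between ^ and *)
Ambiguous


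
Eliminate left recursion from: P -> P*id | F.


Left-recursive alternatives: P*id; non-recursive: F
Introduce P': P -> FP', P' -> *idP' | ε


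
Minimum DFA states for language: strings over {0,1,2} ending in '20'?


Track the longest suffix of input matching a prefix of '20': 3 classes (prefixes of length 0..2)
Minimal DFA: 3 states


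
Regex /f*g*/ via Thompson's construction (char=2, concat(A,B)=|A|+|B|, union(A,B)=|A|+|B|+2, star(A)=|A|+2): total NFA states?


Syntax tree has 2 char leaf(s), 0 union(s), 2 star(s)
chars contribute 2×2 = 4; each union adds +2; each star adds +2
Total: 4 + 0 + 4 = 8 states


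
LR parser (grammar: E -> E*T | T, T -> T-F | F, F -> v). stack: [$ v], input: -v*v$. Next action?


'v' on top is the handle for F -> v
Action: reduce (F -> v)


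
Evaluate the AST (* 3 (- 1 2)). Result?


Evaluate inner: (- 1 2) = -1
Evaluate root: (* 3 -1) = -3
Result: -3


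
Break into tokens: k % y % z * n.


Scan left to right, longest-match per lexeme
Tokens: ID(k), OP(%), ID(y), OP(%), ID(z), OP(*), ID(n)


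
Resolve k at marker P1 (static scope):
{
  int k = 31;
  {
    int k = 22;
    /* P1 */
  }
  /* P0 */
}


k declared in the same block as P1
k = 22


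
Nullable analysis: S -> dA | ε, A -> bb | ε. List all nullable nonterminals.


A nonterminal is nullable iff some alternative derives ε (directly, or every symbol in it is nullable)
Nullable: {A, S}


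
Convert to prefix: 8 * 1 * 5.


left-to-right (same/higher precedence on left): tree is (* (* 8 1) 5)
Prefix: * * 8 1 5


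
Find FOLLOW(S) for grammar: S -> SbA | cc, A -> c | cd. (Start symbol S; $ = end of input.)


$ ∈ FOLLOW(S). For each A -> αBβ: add FIRST(β)\{ε} to FOLLOW(B); if β nullable, add FOLLOW(A).
FOLLOW(S) = {$, b}


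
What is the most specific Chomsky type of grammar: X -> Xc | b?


Left-linear: every RHS is a terminal or one nonterminal followed by a terminal
Classification: Type 3 (Regular)


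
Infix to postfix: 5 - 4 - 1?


Left to right (same or higher precedence on left)
Postfix: 5 4 - 1 -


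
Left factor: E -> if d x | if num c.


Common prefix: 'if'
Factored: E -> if E', E' -> d x | num c


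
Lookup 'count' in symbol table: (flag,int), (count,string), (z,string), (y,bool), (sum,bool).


Lookup 'count' → type string


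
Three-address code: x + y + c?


Break into single-operator statements:
t1 = x + y
t2 = t1 + c


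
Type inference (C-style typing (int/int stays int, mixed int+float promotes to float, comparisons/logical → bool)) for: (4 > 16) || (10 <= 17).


Operand types: bool || bool
Rule: logical operators take bool operands and yield bool
Result type: bool


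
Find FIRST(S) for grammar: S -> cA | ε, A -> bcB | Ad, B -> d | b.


Per alternative of S: FIRST(cA) = {c}; FIRST(ε) = {ε}
FIRST(S) = {c, ε}


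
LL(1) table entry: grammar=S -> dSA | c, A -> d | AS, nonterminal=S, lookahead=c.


For [S, c]: 'c' ∈ FIRST(c)
Entry: S -> c


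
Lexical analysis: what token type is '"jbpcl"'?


Pattern: double-quoted sequence
Type: STRING_LITERAL


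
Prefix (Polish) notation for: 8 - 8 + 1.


left-to-right (same/higher precedence on left): tree is (+ (- 8 8) 1)
Prefix: + - 8 8 1


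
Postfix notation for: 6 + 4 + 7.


Left to right (same or higher precedence on left)
Postfix: 6 4 + 7 +


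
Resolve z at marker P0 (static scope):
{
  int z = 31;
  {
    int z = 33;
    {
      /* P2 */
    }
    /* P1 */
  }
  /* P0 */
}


z declared in the same block as P0
z = 31


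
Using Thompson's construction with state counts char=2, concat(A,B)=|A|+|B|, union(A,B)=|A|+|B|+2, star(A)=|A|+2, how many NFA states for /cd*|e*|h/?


Syntax tree has 4 char leaf(s), 2 union(s), 2 star(s)
chars contribute 4×2 = 8; each union adds +2; each star adds +2
Total: 8 + 4 + 4 = 16 states


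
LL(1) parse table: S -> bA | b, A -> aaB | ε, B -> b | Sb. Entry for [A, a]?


For [A, a]: 'a' ∈ FIRST(aaB)
Entry: A -> aaB


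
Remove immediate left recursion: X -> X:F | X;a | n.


Left-recursive alternatives: X:F, X;a; non-recursive: n
Introduce X': X -> nX', X' -> :FX' | ;aX' | ε


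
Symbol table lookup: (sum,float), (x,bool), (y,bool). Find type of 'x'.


Lookup 'x' → type bool


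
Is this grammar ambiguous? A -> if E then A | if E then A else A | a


dangling else: 'if E then if E then a else a' parses two ways
Ambiguous


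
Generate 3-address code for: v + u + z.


Break into single-operator statements:
t1 = v + u
t2 = t1 + z


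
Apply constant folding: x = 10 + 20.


10 + 20 = 30 at compile time
Optimized: x = 30


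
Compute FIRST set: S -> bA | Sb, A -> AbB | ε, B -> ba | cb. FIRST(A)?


Per alternative of A: FIRST(AbB) = {b}; FIRST(ε) = {ε}
FIRST(A) = {b, ε}


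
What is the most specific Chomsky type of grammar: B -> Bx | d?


Left-linear: every RHS is a terminal or one nonterminal followed by a terminal
Classification: Type 3 (Regular)


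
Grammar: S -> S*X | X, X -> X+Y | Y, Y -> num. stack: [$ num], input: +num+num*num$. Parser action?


'num' on top is the handle for Y -> num
Action: reduce (Y -> num)


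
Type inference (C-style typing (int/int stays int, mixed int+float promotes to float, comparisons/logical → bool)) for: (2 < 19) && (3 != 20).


Operand types: bool && bool
Rule: logical operators take bool operands and yield bool
Result type: bool


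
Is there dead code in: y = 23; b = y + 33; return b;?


y is read by b's definition; b is returned
No dead code


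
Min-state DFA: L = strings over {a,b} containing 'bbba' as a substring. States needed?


KMP-style automaton: 4 progress states + 1 absorbing accept = 5
Minimal DFA: 5 states


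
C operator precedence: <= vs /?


'/' is multiplicative (level 10); '<=' is relational (level 7)
Higher level binds tighter
'/' has higher precedence than '<='


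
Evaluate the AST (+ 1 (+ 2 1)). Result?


Evaluate inner: (+ 2 1) = 3
Evaluate root: (+ 1 3) = 4
Result: 4


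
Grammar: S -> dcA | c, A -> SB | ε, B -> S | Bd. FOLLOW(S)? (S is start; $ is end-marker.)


$ ∈ FOLLOW(S). For each A -> αBβ: add FIRST(β)\{ε} to FOLLOW(B); if β nullable, add FOLLOW(A).
FOLLOW(S) = {$, c, d}


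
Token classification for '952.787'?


Pattern: digits with a decimal point
Type: FLOAT_LITERAL


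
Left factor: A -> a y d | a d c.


Common prefix: 'a'
Factored: A -> a A', A' -> y d | d c


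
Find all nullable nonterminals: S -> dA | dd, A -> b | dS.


A nonterminal is nullable iff some alternative derives ε (directly, or every symbol in it is nullable)
Nullable: {}


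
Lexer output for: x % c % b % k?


Scan left to right, longest-match per lexeme
Tokens: ID(x), OP(%), ID(c), OP(%), ID(b), OP(%), ID(k)


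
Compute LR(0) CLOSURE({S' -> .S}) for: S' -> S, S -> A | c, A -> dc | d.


Start: S' -> .S
For each item with dot before a nonterminal B, add B -> .γ for every B-production
Closure: [S' -> .S, S -> .A, S -> .c, A -> .dc, A -> .d]


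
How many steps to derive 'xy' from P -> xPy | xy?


Derivation: P => xy
Steps: 1


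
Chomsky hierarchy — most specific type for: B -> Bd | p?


Left-linear: every RHS is a terminal or one nonterminal followed by a terminal
Classification: Type 3 (Regular)


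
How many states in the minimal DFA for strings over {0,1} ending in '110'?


Track the longest suffix of input matching a prefix of '110': 4 classes (prefixes of length 0..3)
Minimal DFA: 4 states


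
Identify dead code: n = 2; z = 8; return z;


n is assigned but never read
Dead: 'n = 2'


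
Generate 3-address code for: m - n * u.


Break into single-operator statements:
t1 = n * u
t2 = m - t1


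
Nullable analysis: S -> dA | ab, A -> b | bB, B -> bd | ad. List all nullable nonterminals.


A nonterminal is nullable iff some alternative derives ε (directly, or every symbol in it is nullable)
Nullable: {}


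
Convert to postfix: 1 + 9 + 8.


Left to right (same or higher precedence on left)
Postfix: 1 9 + 8 +


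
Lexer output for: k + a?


Scan left to right, longest-match per lexeme
Tokens: ID(k), OP(+), ID(a)


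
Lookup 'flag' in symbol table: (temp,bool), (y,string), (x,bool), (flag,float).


Lookup 'flag' → type float


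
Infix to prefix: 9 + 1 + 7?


left-to-right (same/higher precedence on left): tree is (+ (+ 9 1) 7)
Prefix: + + 9 1 7


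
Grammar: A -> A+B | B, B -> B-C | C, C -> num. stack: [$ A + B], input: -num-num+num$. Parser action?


'-' can extend B; shift to build B -> B-C
Action: shift


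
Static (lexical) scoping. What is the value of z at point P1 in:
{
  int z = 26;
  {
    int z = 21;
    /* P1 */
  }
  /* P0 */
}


z declared in the same block as P1
z = 21


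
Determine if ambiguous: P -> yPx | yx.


balanced y^n…x^n: each string has a unique parse
Unambiguous


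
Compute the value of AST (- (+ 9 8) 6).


Evaluate inner: (+ 9 8) = 17
Evaluate root: (- 17 6) = 11
Result: 11


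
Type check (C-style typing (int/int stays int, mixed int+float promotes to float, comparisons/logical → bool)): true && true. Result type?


Operand types: bool && bool
Rule: logical operators take bool operands and yield bool
Result type: bool


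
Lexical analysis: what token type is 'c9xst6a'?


Pattern: letter/underscore followed by alphanumerics, not a keyword
Type: IDENTIFIER


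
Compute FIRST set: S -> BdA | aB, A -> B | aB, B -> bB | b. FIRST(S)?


Per alternative of S: FIRST(BdA) = {b}; FIRST(aB) = {a}
FIRST(S) = {a, b}


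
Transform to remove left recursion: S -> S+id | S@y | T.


Left-recursive alternatives: S+id, S@y; non-recursive: T
Introduce S': S -> TS', S' -> +idS' | @yS' | ε


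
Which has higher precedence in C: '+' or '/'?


'/' is multiplicative (level 10); '+' is additive (level 9)
Higher level binds tighter
'/' has higher precedence than '+'


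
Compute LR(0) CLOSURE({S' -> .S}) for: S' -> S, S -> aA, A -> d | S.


Start: S' -> .S
For each item with dot before a nonterminal B, add B -> .γ for every B-production
Closure: [S' -> .S, S -> .aA]


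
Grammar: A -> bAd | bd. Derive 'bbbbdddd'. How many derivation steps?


Derivation: A => bAd => bbAdd => bbbAddd => bbbbdddd
Steps: 4


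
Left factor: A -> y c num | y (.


Common prefix: 'y'
Factored: A -> y A', A' -> c num | (


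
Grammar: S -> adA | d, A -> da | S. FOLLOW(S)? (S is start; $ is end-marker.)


$ ∈ FOLLOW(S). For each A -> αBβ: add FIRST(β)\{ε} to FOLLOW(B); if β nullable, add FOLLOW(A).
FOLLOW(S) = {$}


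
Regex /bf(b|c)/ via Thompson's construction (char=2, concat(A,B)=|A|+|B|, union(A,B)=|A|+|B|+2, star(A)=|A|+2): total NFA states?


Syntax tree has 4 char leaf(s), 1 union(s), 0 star(s)
chars contribute 4×2 = 8; each union adds +2; each star adds +2
Total: 8 + 2 + 0 = 10 states


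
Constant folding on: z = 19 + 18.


19 + 18 = 37 at compile time
Optimized: z = 37


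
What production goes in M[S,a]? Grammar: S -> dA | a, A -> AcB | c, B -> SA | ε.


For [S, a]: 'a' ∈ FIRST(a)
Entry: S -> a


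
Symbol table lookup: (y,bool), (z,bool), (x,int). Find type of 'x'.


Lookup 'x' → type int


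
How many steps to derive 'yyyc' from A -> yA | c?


Derivation: A => yA => yyA => yyyA => yyyc
Steps: 4


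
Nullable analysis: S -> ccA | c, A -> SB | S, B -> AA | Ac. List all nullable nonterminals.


A nonterminal is nullable iff some alternative derives ε (directly, or every symbol in it is nullable)
Nullable: {}


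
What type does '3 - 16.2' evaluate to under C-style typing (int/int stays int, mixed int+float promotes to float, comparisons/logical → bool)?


Operand types: int - float
Rule: mixed int/float promotes to float; int/int stays int
Result type: float


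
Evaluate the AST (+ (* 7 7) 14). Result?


Evaluate inner: (* 7 7) = 49
Evaluate root: (+ 49 14) = 63
Result: 63


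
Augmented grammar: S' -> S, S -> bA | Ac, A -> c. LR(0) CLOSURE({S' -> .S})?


Start: S' -> .S
For each item with dot before a nonterminal B, add B -> .γ for every B-production
Closure: [S' -> .S, S -> .bA, S -> .Ac, A -> .c]


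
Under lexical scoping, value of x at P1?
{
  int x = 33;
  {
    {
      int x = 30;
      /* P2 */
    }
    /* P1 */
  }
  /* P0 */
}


P1's block does not declare x; resolves to the enclosing declaration at depth 0
x = 33


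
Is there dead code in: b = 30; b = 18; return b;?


first assignment to b is overwritten before any read
Dead: 'b = 30'


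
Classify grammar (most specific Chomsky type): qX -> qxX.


LHS has context (more than one symbol) and |LHS| ≤ |RHS|
Classification: Type 1 (Context-Sensitive)


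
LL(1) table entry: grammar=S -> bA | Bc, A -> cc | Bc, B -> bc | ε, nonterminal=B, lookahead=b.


For [B, b]: 'b' ∈ FIRST(bc)
Entry: B -> bc


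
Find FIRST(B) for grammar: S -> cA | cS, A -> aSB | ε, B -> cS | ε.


Per alternative of B: FIRST(cS) = {c}; FIRST(ε) = {ε}
FIRST(B) = {c, ε}


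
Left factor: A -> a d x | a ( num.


Common prefix: 'a'
Factored: A -> a A', A' -> d x | ( num


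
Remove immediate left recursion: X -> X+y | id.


Left-recursive alternatives: X+y; non-recursive: id
Introduce X': X -> idX', X' -> +yX' | ε


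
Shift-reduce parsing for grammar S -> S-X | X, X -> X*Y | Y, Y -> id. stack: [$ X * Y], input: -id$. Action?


handle 'X*Y' on top
Action: reduce (X -> X*Y)


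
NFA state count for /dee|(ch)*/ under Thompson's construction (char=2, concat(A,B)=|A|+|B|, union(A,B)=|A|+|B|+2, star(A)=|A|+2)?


Syntax tree has 5 char leaf(s), 1 union(s), 1 star(s)
chars contribute 5×2 = 10; each union adds +2; each star adds +2
Total: 10 + 2 + 2 = 14 states


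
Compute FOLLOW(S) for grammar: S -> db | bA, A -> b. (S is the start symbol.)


$ ∈ FOLLOW(S). For each A -> αBβ: add FIRST(β)\{ε} to FOLLOW(B); if β nullable, add FOLLOW(A).
FOLLOW(S) = {$}


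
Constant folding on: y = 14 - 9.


14 - 9 = 5 at compile time
Optimized: y = 5


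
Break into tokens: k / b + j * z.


Scan left to right, longest-match per lexeme
Tokens: ID(k), OP(/), ID(b), OP(+), ID(j), OP(*), ID(z)


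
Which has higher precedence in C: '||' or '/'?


'/' is multiplicative (level 10); '||' is logical OR (level 1)
Higher level binds tighter
'/' has higher precedence than '||'


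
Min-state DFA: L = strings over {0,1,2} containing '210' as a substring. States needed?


KMP-style automaton: 3 progress states + 1 absorbing accept = 4
Minimal DFA: 4 states


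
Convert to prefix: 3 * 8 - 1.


left-to-right (same/higher precedence on left): tree is (- (* 3 8) 1)
Prefix: - * 3 8 1


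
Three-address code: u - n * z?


Break into single-operator statements:
t1 = n * z
t2 = u - t1


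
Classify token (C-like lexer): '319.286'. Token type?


Pattern: digits with a decimal point
Type: FLOAT_LITERAL


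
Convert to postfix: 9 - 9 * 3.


* has higher precedence, evaluate 9*3 first
Postfix: 9 9 3 * -


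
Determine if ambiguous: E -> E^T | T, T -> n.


precedence layered via separate nonterminal T: deterministic
Unambiguous


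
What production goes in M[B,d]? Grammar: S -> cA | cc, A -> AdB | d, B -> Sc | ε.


For [B, d]: ε is nullable and 'd' ∈ FOLLOW(B)
Entry: B -> ε


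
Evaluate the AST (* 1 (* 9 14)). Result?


Evaluate inner: (* 9 14) = 126
Evaluate root: (* 1 126) = 126
Result: 126


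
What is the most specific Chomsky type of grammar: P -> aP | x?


Right-linear: every RHS is a terminal or a terminal followed by one nonterminal
Classification: Type 3 (Regular)


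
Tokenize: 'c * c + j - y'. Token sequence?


Scan left to right, longest-match per lexeme
Tokens: ID(c), OP(*), ID(c), OP(+), ID(j), OP(-), ID(y)


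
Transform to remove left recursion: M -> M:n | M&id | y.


Left-recursive alternatives: M:n, M&id; non-recursive: y
Introduce M': M -> yM', M' -> :nM' | &idM' | ε


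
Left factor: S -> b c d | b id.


Common prefix: 'b'
Factored: S -> b S', S' -> c d | id


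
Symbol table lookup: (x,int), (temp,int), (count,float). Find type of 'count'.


Lookup 'count' → type float


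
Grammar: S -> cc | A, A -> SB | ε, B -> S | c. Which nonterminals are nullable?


A nonterminal is nullable iff some alternative derives ε (directly, or every symbol in it is nullable)
Nullable: {A, B, S}


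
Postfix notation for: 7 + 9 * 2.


* has higher precedence, evaluate 9*2 first
Postfix: 7 9 2 * +


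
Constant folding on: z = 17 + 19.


17 + 19 = 36 at compile time
Optimized: z = 36


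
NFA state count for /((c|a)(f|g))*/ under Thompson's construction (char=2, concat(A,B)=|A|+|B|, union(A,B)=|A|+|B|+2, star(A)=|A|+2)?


Syntax tree has 4 char leaf(s), 2 union(s), 1 star(s)
chars contribute 4×2 = 8; each union adds +2; each star adds +2
Total: 8 + 4 + 2 = 14 states


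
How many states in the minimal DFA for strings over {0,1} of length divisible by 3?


Track length mod 3: states 0..2, accept at 0
Minimal DFA: 3 states


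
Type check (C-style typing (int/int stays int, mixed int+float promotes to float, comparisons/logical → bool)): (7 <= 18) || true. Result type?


Operand types: bool || bool
Rule: logical operators take bool operands and yield bool
Result type: bool


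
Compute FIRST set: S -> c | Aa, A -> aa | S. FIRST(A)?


Per alternative of A: FIRST(aa) = {a}; FIRST(S) = {a, c}
FIRST(A) = {a, c}


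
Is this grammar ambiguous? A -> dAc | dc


balanced d^n…c^n: each string has a unique parse
Unambiguous


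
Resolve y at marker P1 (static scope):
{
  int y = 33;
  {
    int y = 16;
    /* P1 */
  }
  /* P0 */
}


y declared in the same block as P1
y = 16


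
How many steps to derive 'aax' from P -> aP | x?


Derivation: P => aP => aaP => aax
Steps: 3


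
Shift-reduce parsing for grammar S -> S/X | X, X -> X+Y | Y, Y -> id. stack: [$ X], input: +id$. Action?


shift '+' to continue X -> X+Y
Action: shift


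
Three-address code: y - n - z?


Break into single-operator statements:
t1 = y - n
t2 = t1 - z


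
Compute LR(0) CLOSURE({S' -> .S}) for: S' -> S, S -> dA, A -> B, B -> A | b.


Start: S' -> .S
For each item with dot before a nonterminal B, add B -> .γ for every B-production
Closure: [S' -> .S, S -> .dA]


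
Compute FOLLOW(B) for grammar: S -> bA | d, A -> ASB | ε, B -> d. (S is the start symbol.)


$ ∈ FOLLOW(S). For each A -> αBβ: add FIRST(β)\{ε} to FOLLOW(B); if β nullable, add FOLLOW(A).
FOLLOW(B) = {$, b, d}


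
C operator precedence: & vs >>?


'>>' is shift (level 8); '&' is bitwise AND (level 5)
Higher level binds tighter
'>>' has higher precedence than '&'


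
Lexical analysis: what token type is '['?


Pattern: delimiter/punctuation
Type: PUNCTUATION


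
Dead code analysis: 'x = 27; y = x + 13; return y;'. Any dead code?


x is read by y's definition; y is returned
No dead code


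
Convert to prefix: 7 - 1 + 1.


left-to-right (same/higher precedence on left): tree is (+ (- 7 1) 1)
Prefix: + - 7 1 1


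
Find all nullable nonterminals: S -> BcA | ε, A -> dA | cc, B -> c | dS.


A nonterminal is nullable iff some alternative derives ε (directly, or every symbol in it is nullable)
Nullable: {S}


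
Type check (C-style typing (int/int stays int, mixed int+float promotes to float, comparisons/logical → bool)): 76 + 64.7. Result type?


Operand types: int + float
Rule: mixed int/float promotes to float; int/int stays int
Result type: float


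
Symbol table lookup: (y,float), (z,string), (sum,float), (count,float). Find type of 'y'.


Lookup 'y' → type float


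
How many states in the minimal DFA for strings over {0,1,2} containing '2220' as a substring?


KMP-style automaton: 4 progress states + 1 absorbing accept = 5
Minimal DFA: 5 states


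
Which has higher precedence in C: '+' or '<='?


'+' is additive (level 9); '<=' is relational (level 7)
Higher level binds tighter
'+' has higher precedence than '<='


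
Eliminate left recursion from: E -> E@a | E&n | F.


Left-recursive alternatives: E@a, E&n; non-recursive: F
Introduce E': E -> FE', E' -> @aE' | &nE' | ε


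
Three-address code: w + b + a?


Break into single-operator statements:
t1 = w + b
t2 = t1 + a


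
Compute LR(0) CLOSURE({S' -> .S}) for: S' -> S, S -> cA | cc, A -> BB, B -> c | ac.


Start: S' -> .S
For each item with dot before a nonterminal B, add B -> .γ for every B-production
Closure: [S' -> .S, S -> .cA, S -> .cc]


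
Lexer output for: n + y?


Scan left to right, longest-match per lexeme
Tokens: ID(n), OP(+), ID(y)


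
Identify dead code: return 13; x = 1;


statement follows a return and is unreachable
Dead: 'x = 1'


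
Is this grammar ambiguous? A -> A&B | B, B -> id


precedence layered via separate nonterminal B: deterministic
Unambiguous


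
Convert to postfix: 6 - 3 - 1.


Left to right (same or higher precedence on left)
Postfix: 6 3 - 1 -


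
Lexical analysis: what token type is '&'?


Pattern: operator symbol
Type: OPERATOR


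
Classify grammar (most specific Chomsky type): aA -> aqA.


LHS has context (more than one symbol) and |LHS| ≤ |RHS|
Classification: Type 1 (Context-Sensitive)


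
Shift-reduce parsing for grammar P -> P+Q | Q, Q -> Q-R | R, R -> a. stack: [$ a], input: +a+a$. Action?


'a' on top is the handle for R -> a
Action: reduce (R -> a)


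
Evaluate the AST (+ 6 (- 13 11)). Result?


Evaluate inner: (- 13 11) = 2
Evaluate root: (+ 6 2) = 8
Result: 8


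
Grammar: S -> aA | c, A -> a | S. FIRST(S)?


Per alternative of S: FIRST(aA) = {a}; FIRST(c) = {c}
FIRST(S) = {a, c}


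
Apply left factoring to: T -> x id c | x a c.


Common prefix: 'x'
Factored: T -> x T', T' -> id c | a c


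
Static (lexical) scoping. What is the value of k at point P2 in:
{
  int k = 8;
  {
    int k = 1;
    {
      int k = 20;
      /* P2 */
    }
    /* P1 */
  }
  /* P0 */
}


k declared in the same block as P2
k = 20


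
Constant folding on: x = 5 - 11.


5 - 11 = -6 at compile time
Optimized: x = -6


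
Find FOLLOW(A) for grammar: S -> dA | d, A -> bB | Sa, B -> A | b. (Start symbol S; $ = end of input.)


$ ∈ FOLLOW(S). For each A -> αBβ: add FIRST(β)\{ε} to FOLLOW(B); if β nullable, add FOLLOW(A).
FOLLOW(A) = {$, a}


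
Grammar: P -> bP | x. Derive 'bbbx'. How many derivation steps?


Derivation: P => bP => bbP => bbbP => bbbx
Steps: 4


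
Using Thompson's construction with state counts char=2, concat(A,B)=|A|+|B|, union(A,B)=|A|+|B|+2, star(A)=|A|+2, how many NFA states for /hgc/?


Syntax tree has 3 char leaf(s), 0 union(s), 0 star(s)
chars contribute 3×2 = 6; each union adds +2; each star adds +2
Total: 6 + 0 + 0 = 6 states


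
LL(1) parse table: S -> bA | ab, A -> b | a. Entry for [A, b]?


For [A, b]: 'b' ∈ FIRST(b)
Entry: A -> b


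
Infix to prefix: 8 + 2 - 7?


left-to-right (same/higher precedence on left): tree is (- (+ 8 2) 7)
Prefix: - + 8 2 7


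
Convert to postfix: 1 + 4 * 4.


* has higher precedence, evaluate 4*4 first
Postfix: 1 4 4 * +


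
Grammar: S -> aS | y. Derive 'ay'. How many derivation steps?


Derivation: S => aS => ay
Steps: 2


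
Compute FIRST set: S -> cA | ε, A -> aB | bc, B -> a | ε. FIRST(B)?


Per alternative of B: FIRST(a) = {a}; FIRST(ε) = {ε}
FIRST(B) = {a, ε}


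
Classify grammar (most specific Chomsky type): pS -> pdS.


LHS has context (more than one symbol) and |LHS| ≤ |RHS|
Classification: Type 1 (Context-Sensitive)


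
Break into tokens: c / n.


Scan left to right, longest-match per lexeme
Tokens: ID(c), OP(/), ID(n)


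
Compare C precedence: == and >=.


'>=' is relational (level 7); '==' is equality (level 6)
Higher level binds tighter
'>=' has higher precedence than '=='


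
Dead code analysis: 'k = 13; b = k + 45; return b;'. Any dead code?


k is read by b's definition; b is returned
No dead code


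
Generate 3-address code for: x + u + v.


Break into single-operator statements:
t1 = x + u
t2 = t1 + v


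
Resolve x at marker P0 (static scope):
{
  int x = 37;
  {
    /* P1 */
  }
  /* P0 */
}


x declared in the same block as P0
x = 37


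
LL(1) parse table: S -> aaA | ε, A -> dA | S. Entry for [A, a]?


For [A, a]: 'a' ∈ FIRST(S)
Entry: A -> S


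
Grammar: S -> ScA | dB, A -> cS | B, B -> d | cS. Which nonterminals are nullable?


A nonterminal is nullable iff some alternative derives ε (directly, or every symbol in it is nullable)
Nullable: {}


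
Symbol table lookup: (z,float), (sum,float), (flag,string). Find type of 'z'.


Lookup 'z' → type float


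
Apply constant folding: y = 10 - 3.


10 - 3 = 7 at compile time
Optimized: y = 7


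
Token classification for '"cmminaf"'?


Pattern: double-quoted sequence
Type: STRING_LITERAL


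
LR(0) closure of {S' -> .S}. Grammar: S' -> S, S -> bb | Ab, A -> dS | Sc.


Start: S' -> .S
For each item with dot before a nonterminal B, add B -> .γ for every B-production
Closure: [S' -> .S, S -> .bb, S -> .Ab, A -> .dS, A -> .Sc]


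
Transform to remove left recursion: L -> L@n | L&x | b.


Left-recursive alternatives: L@n, L&x; non-recursive: b
Introduce L': L -> bL', L' -> @nL' | &xL' | ε


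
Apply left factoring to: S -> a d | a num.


Common prefix: 'a'
Factored: S -> a S', S' -> d | num


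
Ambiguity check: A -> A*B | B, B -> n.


precedence layered via separate nonterminal B: deterministic
Unambiguous


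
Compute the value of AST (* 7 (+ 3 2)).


Evaluate inner: (+ 3 2) = 5
Evaluate root: (* 7 5) = 35
Result: 35


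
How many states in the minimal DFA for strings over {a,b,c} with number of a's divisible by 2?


Track (count of a) mod 2: states 0..1, accept at 0
Minimal DFA: 2 states


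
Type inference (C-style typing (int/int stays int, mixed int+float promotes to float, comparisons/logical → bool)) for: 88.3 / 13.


Operand types: float / int
Rule: mixed int/float promotes to float; int/int stays int
Result type: float


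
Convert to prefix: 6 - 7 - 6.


left-to-right (same/higher precedence on left): tree is (- (- 6 7) 6)
Prefix: - - 6 7 6


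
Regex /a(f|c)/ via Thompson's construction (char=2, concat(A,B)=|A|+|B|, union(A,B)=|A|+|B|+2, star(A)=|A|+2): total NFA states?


Syntax tree has 3 char leaf(s), 1 union(s), 0 star(s)
chars contribute 3×2 = 6; each union adds +2; each star adds +2
Total: 6 + 2 + 0 = 8 states


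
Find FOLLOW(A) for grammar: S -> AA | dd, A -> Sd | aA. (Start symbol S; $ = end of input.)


$ ∈ FOLLOW(S). For each A -> αBβ: add FIRST(β)\{ε} to FOLLOW(B); if β nullable, add FOLLOW(A).
FOLLOW(A) = {$, a, d}


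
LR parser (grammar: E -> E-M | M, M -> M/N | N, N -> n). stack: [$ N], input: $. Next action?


'N' (not preceded by M/) is the handle for M -> N
Action: reduce (M -> N)


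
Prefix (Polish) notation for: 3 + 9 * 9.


'*' binds tighter: tree is (+ 3 (* 9 9))
Prefix: + 3 * 9 9


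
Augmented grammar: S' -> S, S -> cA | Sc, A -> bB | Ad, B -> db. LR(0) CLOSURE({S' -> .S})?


Start: S' -> .S
For each item with dot before a nonterminal B, add B -> .γ for every B-production
Closure: [S' -> .S, S -> .cA, S -> .Sc]


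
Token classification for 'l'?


Pattern: letter/underscore followed by alphanumerics, not a keyword
Type: IDENTIFIER


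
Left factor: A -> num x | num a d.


Common prefix: 'num'
Factored: A -> num A', A' -> x | a d


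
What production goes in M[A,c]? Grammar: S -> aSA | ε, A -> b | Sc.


For [A, c]: 'c' ∈ FIRST(Sc)
Entry: A -> Sc


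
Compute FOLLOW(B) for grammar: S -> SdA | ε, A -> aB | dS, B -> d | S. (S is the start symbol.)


$ ∈ FOLLOW(S). For each A -> αBβ: add FIRST(β)\{ε} to FOLLOW(B); if β nullable, add FOLLOW(A).
FOLLOW(B) = {$, d}


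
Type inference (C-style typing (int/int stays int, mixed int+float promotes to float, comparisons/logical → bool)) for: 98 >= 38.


Operand types: int >= int
Rule: comparison yields bool
Result type: bool


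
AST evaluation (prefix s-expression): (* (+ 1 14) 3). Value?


Evaluate inner: (+ 1 14) = 15
Evaluate root: (* 15 3) = 45
Result: 45


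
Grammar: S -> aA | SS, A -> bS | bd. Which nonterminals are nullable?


A nonterminal is nullable iff some alternative derives ε (directly, or every symbol in it is nullable)
Nullable: {}


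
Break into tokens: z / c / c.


Scan left to right, longest-match per lexeme
Tokens: ID(z), OP(/), ID(c), OP(/), ID(c)


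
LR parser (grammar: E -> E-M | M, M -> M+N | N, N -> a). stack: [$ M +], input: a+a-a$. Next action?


no handle; shift 'a'
Action: shift


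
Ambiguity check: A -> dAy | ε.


balanced d^n…y^n: each string has a unique parse
Unambiguous


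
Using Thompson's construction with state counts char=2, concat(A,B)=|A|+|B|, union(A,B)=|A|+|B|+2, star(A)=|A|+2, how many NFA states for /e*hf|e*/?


Syntax tree has 4 char leaf(s), 1 union(s), 2 star(s)
chars contribute 4×2 = 8; each union adds +2; each star adds +2
Total: 8 + 2 + 4 = 14 states


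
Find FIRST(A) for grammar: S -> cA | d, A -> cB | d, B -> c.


Per alternative of A: FIRST(cB) = {c}; FIRST(d) = {d}
FIRST(A) = {c, d}


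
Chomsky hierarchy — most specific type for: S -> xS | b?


Right-linear: every RHS is a terminal or a terminal followed by one nonterminal
Classification: Type 3 (Regular)


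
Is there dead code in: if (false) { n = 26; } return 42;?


condition is constant false, so the whole block is unreachable
Dead: 'if (false) { n = 26; }'
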